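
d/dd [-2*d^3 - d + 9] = -6*d^2 - 1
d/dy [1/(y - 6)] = -1/(y - 6)^2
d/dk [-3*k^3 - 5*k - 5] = -9*k^2 - 5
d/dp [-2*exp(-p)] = 2*exp(-p)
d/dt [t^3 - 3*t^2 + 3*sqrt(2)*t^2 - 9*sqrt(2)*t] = 3*t^2 - 6*t + 6*sqrt(2)*t - 9*sqrt(2)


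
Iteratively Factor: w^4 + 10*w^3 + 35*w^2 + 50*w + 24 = (w + 2)*(w^3 + 8*w^2 + 19*w + 12) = (w + 1)*(w + 2)*(w^2 + 7*w + 12) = (w + 1)*(w + 2)*(w + 3)*(w + 4)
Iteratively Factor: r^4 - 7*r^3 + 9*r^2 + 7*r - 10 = (r - 1)*(r^3 - 6*r^2 + 3*r + 10) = (r - 1)*(r + 1)*(r^2 - 7*r + 10) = (r - 5)*(r - 1)*(r + 1)*(r - 2)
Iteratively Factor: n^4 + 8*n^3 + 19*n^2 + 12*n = (n + 4)*(n^3 + 4*n^2 + 3*n) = (n + 1)*(n + 4)*(n^2 + 3*n) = (n + 1)*(n + 3)*(n + 4)*(n)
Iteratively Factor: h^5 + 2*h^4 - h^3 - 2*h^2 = (h + 1)*(h^4 + h^3 - 2*h^2) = h*(h + 1)*(h^3 + h^2 - 2*h) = h^2*(h + 1)*(h^2 + h - 2) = h^2*(h + 1)*(h + 2)*(h - 1)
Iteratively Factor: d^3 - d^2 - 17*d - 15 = (d + 1)*(d^2 - 2*d - 15) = (d + 1)*(d + 3)*(d - 5)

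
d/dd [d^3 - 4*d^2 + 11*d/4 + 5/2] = 3*d^2 - 8*d + 11/4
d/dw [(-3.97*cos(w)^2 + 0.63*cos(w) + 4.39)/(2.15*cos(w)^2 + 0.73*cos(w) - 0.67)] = (4.2526*cos(w)^2 + 13.5572*cos(w) + 3.6268)*sin(w)/(4.6225*cos(w)^4 + 3.139*cos(w)^3 - 2.3481*cos(w)^2 - 0.9782*cos(w) + 0.4489)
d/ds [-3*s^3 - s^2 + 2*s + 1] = -9*s^2 - 2*s + 2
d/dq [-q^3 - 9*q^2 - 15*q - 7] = -3*q^2 - 18*q - 15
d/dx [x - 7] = 1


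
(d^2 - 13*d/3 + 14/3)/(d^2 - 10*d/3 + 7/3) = (d - 2)/(d - 1)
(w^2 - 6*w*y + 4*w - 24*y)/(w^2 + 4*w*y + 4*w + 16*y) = (w - 6*y)/(w + 4*y)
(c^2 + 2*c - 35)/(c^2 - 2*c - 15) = (c + 7)/(c + 3)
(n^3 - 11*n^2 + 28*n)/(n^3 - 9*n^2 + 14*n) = (n - 4)/(n - 2)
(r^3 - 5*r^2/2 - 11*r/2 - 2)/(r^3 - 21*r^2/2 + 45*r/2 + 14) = (r + 1)/(r - 7)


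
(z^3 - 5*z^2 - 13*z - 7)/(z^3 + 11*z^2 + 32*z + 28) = (z^3 - 5*z^2 - 13*z - 7)/(z^3 + 11*z^2 + 32*z + 28)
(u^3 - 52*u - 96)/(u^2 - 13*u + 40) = (u^2 + 8*u + 12)/(u - 5)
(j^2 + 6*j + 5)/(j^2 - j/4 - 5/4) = 4*(j + 5)/(4*j - 5)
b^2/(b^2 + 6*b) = b/(b + 6)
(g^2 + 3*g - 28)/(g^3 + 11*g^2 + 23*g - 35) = (g - 4)/(g^2 + 4*g - 5)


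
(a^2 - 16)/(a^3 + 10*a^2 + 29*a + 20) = (a - 4)/(a^2 + 6*a + 5)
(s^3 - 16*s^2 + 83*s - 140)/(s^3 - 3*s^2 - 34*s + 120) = (s - 7)/(s + 6)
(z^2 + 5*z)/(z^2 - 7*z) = (z + 5)/(z - 7)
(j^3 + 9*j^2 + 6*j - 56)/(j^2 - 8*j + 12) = (j^2 + 11*j + 28)/(j - 6)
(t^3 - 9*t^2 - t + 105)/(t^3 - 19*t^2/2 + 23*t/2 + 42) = 2*(t^2 - 2*t - 15)/(2*t^2 - 5*t - 12)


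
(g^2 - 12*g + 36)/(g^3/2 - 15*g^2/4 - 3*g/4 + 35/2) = 4*(g^2 - 12*g + 36)/(2*g^3 - 15*g^2 - 3*g + 70)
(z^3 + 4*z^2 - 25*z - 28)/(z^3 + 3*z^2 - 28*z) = (z + 1)/z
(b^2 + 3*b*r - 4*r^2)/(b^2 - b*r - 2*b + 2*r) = (b + 4*r)/(b - 2)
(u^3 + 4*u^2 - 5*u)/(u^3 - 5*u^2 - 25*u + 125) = u*(u - 1)/(u^2 - 10*u + 25)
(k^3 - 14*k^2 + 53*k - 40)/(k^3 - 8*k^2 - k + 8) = (k - 5)/(k + 1)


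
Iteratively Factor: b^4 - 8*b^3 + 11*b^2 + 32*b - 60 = (b + 2)*(b^3 - 10*b^2 + 31*b - 30) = (b - 2)*(b + 2)*(b^2 - 8*b + 15) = (b - 3)*(b - 2)*(b + 2)*(b - 5)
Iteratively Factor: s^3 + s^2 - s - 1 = (s - 1)*(s^2 + 2*s + 1) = (s - 1)*(s + 1)*(s + 1)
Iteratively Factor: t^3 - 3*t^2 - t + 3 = (t - 1)*(t^2 - 2*t - 3) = (t - 3)*(t - 1)*(t + 1)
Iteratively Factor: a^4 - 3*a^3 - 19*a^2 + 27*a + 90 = (a - 3)*(a^3 - 19*a - 30) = (a - 5)*(a - 3)*(a^2 + 5*a + 6) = (a - 5)*(a - 3)*(a + 3)*(a + 2)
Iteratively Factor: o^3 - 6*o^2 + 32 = (o - 4)*(o^2 - 2*o - 8) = (o - 4)*(o + 2)*(o - 4)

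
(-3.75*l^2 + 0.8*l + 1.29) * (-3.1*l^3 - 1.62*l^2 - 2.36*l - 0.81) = 11.625*l^5 + 3.595*l^4 + 3.555*l^3 - 0.9403*l^2 - 3.6924*l - 1.0449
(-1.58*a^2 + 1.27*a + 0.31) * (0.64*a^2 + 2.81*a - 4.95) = -1.0112*a^4 - 3.627*a^3 + 11.5881*a^2 - 5.4154*a - 1.5345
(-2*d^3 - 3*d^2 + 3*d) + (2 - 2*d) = -2*d^3 - 3*d^2 + d + 2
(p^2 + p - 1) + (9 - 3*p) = p^2 - 2*p + 8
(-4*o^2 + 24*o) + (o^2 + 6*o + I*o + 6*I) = -3*o^2 + 30*o + I*o + 6*I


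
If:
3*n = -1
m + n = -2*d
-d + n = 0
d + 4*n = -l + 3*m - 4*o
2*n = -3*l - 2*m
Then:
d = -1/3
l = -4/9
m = 1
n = -1/3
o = 23/18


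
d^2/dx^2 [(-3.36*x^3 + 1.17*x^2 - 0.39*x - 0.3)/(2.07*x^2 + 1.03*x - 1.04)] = (-1.4210854715202e-14*x^5 - 1.06581410364015e-14*x^4 - 29.9274*x^3 + 28.995228*x^2 - 30.680388*x - 0.232811999999999)/(8.869743*x^6 + 13.240341*x^5 - 6.780699*x^4 - 12.211577*x^3 + 3.406728*x^2 + 3.342144*x - 1.124864)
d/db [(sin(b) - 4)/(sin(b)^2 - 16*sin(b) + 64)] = -sin(2*b)/(2*(sin(b) - 8)^3)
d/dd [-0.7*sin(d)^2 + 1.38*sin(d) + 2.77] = (1.38 - 1.4*sin(d))*cos(d)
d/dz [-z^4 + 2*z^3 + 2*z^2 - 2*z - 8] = -4*z^3 + 6*z^2 + 4*z - 2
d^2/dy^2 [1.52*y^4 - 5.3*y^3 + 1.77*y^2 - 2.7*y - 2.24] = 18.24*y^2 - 31.8*y + 3.54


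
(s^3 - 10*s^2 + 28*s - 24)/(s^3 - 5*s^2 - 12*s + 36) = (s - 2)/(s + 3)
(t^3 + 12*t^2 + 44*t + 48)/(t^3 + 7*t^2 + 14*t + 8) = (t + 6)/(t + 1)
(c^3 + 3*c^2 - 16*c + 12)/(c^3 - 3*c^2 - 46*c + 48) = (c - 2)/(c - 8)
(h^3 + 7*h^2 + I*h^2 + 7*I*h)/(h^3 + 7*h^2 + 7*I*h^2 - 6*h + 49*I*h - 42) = h/(h + 6*I)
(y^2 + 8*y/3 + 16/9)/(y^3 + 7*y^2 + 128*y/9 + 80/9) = (3*y + 4)/(3*y^2 + 17*y + 20)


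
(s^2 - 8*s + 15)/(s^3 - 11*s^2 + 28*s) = (s^2 - 8*s + 15)/(s*(s^2 - 11*s + 28))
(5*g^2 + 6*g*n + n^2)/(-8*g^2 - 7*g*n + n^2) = (-5*g - n)/(8*g - n)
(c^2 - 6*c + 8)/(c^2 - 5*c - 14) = (-c^2 + 6*c - 8)/(-c^2 + 5*c + 14)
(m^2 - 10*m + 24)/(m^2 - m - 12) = (m - 6)/(m + 3)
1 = 1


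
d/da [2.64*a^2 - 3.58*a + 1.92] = 5.28*a - 3.58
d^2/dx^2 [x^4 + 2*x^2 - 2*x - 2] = 12*x^2 + 4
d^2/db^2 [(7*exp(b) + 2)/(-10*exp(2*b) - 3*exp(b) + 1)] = (-700*exp(4*b) - 590*exp(3*b) - 600*exp(2*b) - 119*exp(b) - 13)*exp(b)/(1000*exp(6*b) + 900*exp(5*b) - 30*exp(4*b) - 153*exp(3*b) + 3*exp(2*b) + 9*exp(b) - 1)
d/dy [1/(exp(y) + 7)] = -exp(y)/(exp(y) + 7)^2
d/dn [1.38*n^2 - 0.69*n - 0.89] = 2.76*n - 0.69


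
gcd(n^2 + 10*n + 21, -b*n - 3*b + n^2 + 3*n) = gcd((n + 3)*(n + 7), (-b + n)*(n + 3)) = n + 3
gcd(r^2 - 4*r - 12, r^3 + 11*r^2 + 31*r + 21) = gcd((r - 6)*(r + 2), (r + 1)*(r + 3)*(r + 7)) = 1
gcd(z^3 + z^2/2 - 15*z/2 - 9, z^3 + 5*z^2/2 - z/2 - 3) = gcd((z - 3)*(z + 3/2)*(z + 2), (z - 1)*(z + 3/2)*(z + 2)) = z^2 + 7*z/2 + 3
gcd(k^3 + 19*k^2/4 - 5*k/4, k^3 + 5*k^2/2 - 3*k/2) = k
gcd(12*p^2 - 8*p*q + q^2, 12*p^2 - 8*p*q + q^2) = 12*p^2 - 8*p*q + q^2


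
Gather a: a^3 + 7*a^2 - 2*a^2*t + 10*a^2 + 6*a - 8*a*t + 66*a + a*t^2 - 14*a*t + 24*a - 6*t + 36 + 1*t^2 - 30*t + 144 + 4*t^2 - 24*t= a^3 + a^2*(17 - 2*t) + a*(t^2 - 22*t + 96) + 5*t^2 - 60*t + 180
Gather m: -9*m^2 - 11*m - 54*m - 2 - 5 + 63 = -9*m^2 - 65*m + 56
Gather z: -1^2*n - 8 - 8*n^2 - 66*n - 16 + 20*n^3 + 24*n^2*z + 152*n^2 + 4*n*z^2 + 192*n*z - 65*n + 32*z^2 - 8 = 20*n^3 + 144*n^2 - 132*n + z^2*(4*n + 32) + z*(24*n^2 + 192*n) - 32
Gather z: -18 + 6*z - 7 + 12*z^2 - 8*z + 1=12*z^2 - 2*z - 24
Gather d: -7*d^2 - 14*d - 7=-7*d^2 - 14*d - 7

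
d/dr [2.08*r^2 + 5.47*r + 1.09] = 4.16*r + 5.47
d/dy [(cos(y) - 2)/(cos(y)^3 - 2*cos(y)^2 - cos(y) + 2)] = 2*cos(y)/sin(y)^3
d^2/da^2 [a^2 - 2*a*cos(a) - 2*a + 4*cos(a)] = 2*a*cos(a) - 4*sqrt(2)*cos(a + pi/4) + 2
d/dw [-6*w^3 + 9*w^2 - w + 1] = -18*w^2 + 18*w - 1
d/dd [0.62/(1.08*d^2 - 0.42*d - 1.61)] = (0.2604 - 1.3392*d)/(-1.08*d^2 + 0.42*d + 1.61)^2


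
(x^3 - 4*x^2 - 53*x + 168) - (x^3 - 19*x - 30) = -4*x^2 - 34*x + 198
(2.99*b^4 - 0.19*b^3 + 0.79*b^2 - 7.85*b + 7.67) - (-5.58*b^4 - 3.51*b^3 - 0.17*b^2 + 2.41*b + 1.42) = 8.57*b^4 + 3.32*b^3 + 0.96*b^2 - 10.26*b + 6.25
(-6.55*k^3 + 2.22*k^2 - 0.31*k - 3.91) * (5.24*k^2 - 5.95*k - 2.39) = -34.322*k^5 + 50.6053*k^4 + 0.821099999999999*k^3 - 23.9497*k^2 + 24.0054*k + 9.3449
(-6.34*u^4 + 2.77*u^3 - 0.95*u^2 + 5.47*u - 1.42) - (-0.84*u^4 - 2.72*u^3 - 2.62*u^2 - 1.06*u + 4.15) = -5.5*u^4 + 5.49*u^3 + 1.67*u^2 + 6.53*u - 5.57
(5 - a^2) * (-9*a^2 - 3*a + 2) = 9*a^4 + 3*a^3 - 47*a^2 - 15*a + 10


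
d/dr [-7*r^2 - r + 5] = -14*r - 1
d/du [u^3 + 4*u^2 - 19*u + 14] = 3*u^2 + 8*u - 19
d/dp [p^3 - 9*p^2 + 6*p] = 3*p^2 - 18*p + 6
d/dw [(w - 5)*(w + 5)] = 2*w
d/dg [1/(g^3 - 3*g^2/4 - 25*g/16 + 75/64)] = 256*(-48*g^2 + 24*g + 25)/(64*g^3 - 48*g^2 - 100*g + 75)^2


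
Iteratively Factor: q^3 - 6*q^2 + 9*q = (q - 3)*(q^2 - 3*q) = (q - 3)^2*(q)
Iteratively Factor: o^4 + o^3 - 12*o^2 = (o)*(o^3 + o^2 - 12*o) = o*(o + 4)*(o^2 - 3*o) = o*(o - 3)*(o + 4)*(o)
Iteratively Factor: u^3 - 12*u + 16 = (u - 2)*(u^2 + 2*u - 8) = (u - 2)*(u + 4)*(u - 2)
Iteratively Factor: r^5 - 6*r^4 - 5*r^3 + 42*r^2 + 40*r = (r - 4)*(r^4 - 2*r^3 - 13*r^2 - 10*r) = (r - 4)*(r + 2)*(r^3 - 4*r^2 - 5*r) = r*(r - 4)*(r + 2)*(r^2 - 4*r - 5) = r*(r - 4)*(r + 1)*(r + 2)*(r - 5)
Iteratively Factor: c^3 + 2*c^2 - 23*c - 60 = (c + 4)*(c^2 - 2*c - 15) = (c - 5)*(c + 4)*(c + 3)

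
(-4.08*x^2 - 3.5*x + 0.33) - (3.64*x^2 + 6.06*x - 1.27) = -7.72*x^2 - 9.56*x + 1.6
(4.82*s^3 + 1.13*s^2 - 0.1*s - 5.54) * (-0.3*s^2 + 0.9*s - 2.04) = -1.446*s^5 + 3.999*s^4 - 8.7858*s^3 - 0.7332*s^2 - 4.782*s + 11.3016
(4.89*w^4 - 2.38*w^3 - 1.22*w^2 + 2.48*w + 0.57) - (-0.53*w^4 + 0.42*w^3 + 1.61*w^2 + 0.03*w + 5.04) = 5.42*w^4 - 2.8*w^3 - 2.83*w^2 + 2.45*w - 4.47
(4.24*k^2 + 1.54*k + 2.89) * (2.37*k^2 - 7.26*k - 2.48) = 10.0488*k^4 - 27.1326*k^3 - 14.8463*k^2 - 24.8006*k - 7.1672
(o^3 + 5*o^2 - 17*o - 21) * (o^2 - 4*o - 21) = o^5 + o^4 - 58*o^3 - 58*o^2 + 441*o + 441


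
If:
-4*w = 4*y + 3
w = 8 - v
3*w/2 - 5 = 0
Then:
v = 14/3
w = 10/3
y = -49/12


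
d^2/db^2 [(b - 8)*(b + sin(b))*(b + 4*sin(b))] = -5*b^2*sin(b) + 40*b*sin(b) + 20*b*cos(b) + 8*b*cos(2*b) + 6*b + 10*sin(b) + 8*sin(2*b) - 80*cos(b) - 64*cos(2*b) - 16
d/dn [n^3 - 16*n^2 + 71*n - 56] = 3*n^2 - 32*n + 71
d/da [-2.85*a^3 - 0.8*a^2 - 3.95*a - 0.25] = -8.55*a^2 - 1.6*a - 3.95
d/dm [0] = 0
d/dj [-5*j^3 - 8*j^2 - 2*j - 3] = -15*j^2 - 16*j - 2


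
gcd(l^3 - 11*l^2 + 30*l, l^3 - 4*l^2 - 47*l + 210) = l^2 - 11*l + 30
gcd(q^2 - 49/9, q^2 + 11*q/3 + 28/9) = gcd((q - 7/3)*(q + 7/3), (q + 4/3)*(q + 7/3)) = q + 7/3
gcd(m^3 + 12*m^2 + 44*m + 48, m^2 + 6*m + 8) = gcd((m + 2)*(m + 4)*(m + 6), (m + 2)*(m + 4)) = m^2 + 6*m + 8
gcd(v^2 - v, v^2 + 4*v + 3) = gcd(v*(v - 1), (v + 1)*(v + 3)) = 1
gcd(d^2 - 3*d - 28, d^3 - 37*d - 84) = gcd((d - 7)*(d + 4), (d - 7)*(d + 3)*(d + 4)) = d^2 - 3*d - 28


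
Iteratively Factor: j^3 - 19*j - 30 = (j + 3)*(j^2 - 3*j - 10) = (j + 2)*(j + 3)*(j - 5)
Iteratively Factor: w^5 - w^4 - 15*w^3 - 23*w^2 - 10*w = (w - 5)*(w^4 + 4*w^3 + 5*w^2 + 2*w) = (w - 5)*(w + 1)*(w^3 + 3*w^2 + 2*w) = w*(w - 5)*(w + 1)*(w^2 + 3*w + 2) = w*(w - 5)*(w + 1)^2*(w + 2)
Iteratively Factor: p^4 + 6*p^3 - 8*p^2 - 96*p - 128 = (p + 4)*(p^3 + 2*p^2 - 16*p - 32) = (p - 4)*(p + 4)*(p^2 + 6*p + 8) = (p - 4)*(p + 2)*(p + 4)*(p + 4)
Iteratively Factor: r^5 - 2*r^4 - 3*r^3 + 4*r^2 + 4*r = (r)*(r^4 - 2*r^3 - 3*r^2 + 4*r + 4) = r*(r + 1)*(r^3 - 3*r^2 + 4) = r*(r + 1)^2*(r^2 - 4*r + 4) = r*(r - 2)*(r + 1)^2*(r - 2)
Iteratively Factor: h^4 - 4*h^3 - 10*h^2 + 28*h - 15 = (h + 3)*(h^3 - 7*h^2 + 11*h - 5) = (h - 1)*(h + 3)*(h^2 - 6*h + 5) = (h - 5)*(h - 1)*(h + 3)*(h - 1)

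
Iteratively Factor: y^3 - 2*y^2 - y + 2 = (y - 2)*(y^2 - 1) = (y - 2)*(y - 1)*(y + 1)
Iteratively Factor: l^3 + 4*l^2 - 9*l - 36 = (l - 3)*(l^2 + 7*l + 12) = (l - 3)*(l + 3)*(l + 4)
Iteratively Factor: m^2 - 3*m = (m - 3)*(m)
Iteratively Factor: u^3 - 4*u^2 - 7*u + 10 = (u - 5)*(u^2 + u - 2) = (u - 5)*(u - 1)*(u + 2)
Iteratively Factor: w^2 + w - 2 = (w + 2)*(w - 1)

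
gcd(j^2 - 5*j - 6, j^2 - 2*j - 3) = j + 1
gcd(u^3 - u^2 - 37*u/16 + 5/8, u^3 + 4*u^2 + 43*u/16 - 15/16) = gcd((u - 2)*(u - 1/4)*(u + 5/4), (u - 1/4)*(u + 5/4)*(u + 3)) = u^2 + u - 5/16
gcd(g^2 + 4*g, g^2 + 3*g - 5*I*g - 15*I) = 1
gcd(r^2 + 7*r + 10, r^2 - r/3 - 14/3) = r + 2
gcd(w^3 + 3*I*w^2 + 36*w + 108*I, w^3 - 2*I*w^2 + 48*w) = w + 6*I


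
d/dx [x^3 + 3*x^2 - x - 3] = 3*x^2 + 6*x - 1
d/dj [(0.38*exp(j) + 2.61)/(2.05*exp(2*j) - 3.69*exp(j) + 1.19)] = (-0.779*exp(2*j) - 10.701*exp(j) + 10.0831)*exp(j)/(4.2025*exp(4*j) - 15.129*exp(3*j) + 18.4951*exp(2*j) - 8.7822*exp(j) + 1.4161)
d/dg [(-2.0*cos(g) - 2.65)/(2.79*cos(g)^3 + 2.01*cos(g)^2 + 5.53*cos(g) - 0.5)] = -(11.16*cos(g)^3 + 26.2005*cos(g)^2 + 10.653*cos(g) + 15.6545)*sin(g)/(2.79*cos(g)^3 + 2.01*cos(g)^2 + 5.53*cos(g) - 0.5)^2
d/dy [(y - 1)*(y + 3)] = 2*y + 2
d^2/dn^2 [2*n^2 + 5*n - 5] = 4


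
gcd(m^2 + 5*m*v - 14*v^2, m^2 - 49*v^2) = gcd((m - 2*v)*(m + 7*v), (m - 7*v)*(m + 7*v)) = m + 7*v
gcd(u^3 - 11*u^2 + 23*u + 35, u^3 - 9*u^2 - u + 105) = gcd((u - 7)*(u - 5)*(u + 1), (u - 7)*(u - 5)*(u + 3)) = u^2 - 12*u + 35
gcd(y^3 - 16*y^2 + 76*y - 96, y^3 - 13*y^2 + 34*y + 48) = y^2 - 14*y + 48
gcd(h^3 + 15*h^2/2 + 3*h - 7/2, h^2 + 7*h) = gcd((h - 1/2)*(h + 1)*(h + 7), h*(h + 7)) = h + 7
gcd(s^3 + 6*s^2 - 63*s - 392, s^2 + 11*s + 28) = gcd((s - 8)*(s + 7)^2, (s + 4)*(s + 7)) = s + 7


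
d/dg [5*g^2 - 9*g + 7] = 10*g - 9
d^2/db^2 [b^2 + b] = 2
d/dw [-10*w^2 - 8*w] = -20*w - 8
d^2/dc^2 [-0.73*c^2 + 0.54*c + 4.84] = -1.46000000000000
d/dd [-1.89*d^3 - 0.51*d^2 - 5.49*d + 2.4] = -5.67*d^2 - 1.02*d - 5.49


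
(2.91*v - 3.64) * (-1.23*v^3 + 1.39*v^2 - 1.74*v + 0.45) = -3.5793*v^4 + 8.5221*v^3 - 10.123*v^2 + 7.6431*v - 1.638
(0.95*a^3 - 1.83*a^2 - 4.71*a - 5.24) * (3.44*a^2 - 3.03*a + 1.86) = 3.268*a^5 - 9.1737*a^4 - 8.8905*a^3 - 7.1581*a^2 + 7.1166*a - 9.7464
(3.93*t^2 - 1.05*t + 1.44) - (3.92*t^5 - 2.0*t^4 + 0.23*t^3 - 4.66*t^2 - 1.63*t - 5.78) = -3.92*t^5 + 2.0*t^4 - 0.23*t^3 + 8.59*t^2 + 0.58*t + 7.22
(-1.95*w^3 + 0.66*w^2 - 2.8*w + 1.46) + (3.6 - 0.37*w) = -1.95*w^3 + 0.66*w^2 - 3.17*w + 5.06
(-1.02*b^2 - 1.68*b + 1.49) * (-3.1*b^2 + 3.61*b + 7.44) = 3.162*b^4 + 1.5258*b^3 - 18.2726*b^2 - 7.1203*b + 11.0856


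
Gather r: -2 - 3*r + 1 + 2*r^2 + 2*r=2*r^2 - r - 1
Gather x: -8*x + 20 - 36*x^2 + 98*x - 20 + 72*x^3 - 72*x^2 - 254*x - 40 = 72*x^3 - 108*x^2 - 164*x - 40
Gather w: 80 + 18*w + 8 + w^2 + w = w^2 + 19*w + 88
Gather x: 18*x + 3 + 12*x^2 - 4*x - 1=12*x^2 + 14*x + 2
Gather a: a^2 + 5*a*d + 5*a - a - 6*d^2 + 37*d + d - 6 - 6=a^2 + a*(5*d + 4) - 6*d^2 + 38*d - 12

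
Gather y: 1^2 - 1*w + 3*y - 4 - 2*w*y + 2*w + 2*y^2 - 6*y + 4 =w + 2*y^2 + y*(-2*w - 3) + 1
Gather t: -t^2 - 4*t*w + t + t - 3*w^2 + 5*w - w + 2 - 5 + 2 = -t^2 + t*(2 - 4*w) - 3*w^2 + 4*w - 1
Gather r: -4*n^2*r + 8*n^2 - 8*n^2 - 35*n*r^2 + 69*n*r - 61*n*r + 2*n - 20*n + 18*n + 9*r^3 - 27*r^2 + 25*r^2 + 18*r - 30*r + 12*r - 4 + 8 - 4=9*r^3 + r^2*(-35*n - 2) + r*(-4*n^2 + 8*n)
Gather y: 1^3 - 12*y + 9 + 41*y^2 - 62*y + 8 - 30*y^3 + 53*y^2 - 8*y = -30*y^3 + 94*y^2 - 82*y + 18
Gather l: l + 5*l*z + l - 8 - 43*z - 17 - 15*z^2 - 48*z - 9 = l*(5*z + 2) - 15*z^2 - 91*z - 34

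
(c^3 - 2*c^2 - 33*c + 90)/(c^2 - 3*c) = c + 1 - 30/c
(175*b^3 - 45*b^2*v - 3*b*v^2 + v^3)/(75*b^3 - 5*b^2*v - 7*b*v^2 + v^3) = (7*b + v)/(3*b + v)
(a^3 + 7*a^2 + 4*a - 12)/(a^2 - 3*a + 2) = (a^2 + 8*a + 12)/(a - 2)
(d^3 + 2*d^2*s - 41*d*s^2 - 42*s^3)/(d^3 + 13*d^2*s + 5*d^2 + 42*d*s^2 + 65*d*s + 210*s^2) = (d^2 - 5*d*s - 6*s^2)/(d^2 + 6*d*s + 5*d + 30*s)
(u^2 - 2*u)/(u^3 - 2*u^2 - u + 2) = u/(u^2 - 1)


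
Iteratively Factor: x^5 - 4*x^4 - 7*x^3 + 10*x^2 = (x - 1)*(x^4 - 3*x^3 - 10*x^2) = (x - 1)*(x + 2)*(x^3 - 5*x^2) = x*(x - 1)*(x + 2)*(x^2 - 5*x) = x^2*(x - 1)*(x + 2)*(x - 5)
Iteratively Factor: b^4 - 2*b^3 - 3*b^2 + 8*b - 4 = (b + 2)*(b^3 - 4*b^2 + 5*b - 2) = (b - 1)*(b + 2)*(b^2 - 3*b + 2) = (b - 1)^2*(b + 2)*(b - 2)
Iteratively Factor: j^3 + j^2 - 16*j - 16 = (j + 1)*(j^2 - 16) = (j + 1)*(j + 4)*(j - 4)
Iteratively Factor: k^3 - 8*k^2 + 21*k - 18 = (k - 2)*(k^2 - 6*k + 9) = (k - 3)*(k - 2)*(k - 3)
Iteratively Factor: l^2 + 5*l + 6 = (l + 3)*(l + 2)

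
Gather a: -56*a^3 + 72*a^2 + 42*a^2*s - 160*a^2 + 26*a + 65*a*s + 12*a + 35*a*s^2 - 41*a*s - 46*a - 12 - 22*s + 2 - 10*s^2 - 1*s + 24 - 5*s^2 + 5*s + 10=-56*a^3 + a^2*(42*s - 88) + a*(35*s^2 + 24*s - 8) - 15*s^2 - 18*s + 24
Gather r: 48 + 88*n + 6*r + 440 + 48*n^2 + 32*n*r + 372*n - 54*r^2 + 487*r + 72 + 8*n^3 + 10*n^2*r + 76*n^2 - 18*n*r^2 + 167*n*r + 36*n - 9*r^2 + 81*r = 8*n^3 + 124*n^2 + 496*n + r^2*(-18*n - 63) + r*(10*n^2 + 199*n + 574) + 560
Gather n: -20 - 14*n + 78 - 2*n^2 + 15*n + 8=-2*n^2 + n + 66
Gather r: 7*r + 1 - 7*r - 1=0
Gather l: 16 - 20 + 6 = 2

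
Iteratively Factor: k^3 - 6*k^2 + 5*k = (k - 1)*(k^2 - 5*k) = k*(k - 1)*(k - 5)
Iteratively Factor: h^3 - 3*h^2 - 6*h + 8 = (h + 2)*(h^2 - 5*h + 4) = (h - 1)*(h + 2)*(h - 4)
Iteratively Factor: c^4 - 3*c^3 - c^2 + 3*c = (c + 1)*(c^3 - 4*c^2 + 3*c) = (c - 3)*(c + 1)*(c^2 - c) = c*(c - 3)*(c + 1)*(c - 1)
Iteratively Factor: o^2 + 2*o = (o + 2)*(o)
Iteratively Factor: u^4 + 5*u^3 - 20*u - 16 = (u + 4)*(u^3 + u^2 - 4*u - 4) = (u - 2)*(u + 4)*(u^2 + 3*u + 2) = (u - 2)*(u + 2)*(u + 4)*(u + 1)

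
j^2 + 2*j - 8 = (j - 2)*(j + 4)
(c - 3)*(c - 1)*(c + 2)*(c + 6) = c^4 + 4*c^3 - 17*c^2 - 24*c + 36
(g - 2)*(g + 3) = g^2 + g - 6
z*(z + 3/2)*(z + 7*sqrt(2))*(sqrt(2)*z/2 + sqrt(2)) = sqrt(2)*z^4/2 + 7*sqrt(2)*z^3/4 + 7*z^3 + 3*sqrt(2)*z^2/2 + 49*z^2/2 + 21*z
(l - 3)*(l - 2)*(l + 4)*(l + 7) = l^4 + 6*l^3 - 21*l^2 - 74*l + 168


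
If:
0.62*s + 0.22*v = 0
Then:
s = -0.354838709677419*v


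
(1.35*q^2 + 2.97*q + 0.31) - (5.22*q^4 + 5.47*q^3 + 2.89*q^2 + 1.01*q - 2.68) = -5.22*q^4 - 5.47*q^3 - 1.54*q^2 + 1.96*q + 2.99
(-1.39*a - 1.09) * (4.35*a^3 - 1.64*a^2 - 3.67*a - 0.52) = -6.0465*a^4 - 2.4619*a^3 + 6.8889*a^2 + 4.7231*a + 0.5668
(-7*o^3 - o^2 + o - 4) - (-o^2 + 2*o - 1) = -7*o^3 - o - 3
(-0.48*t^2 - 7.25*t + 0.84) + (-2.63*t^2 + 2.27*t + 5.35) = -3.11*t^2 - 4.98*t + 6.19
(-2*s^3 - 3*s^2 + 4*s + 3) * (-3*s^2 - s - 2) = 6*s^5 + 11*s^4 - 5*s^3 - 7*s^2 - 11*s - 6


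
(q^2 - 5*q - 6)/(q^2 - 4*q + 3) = (q^2 - 5*q - 6)/(q^2 - 4*q + 3)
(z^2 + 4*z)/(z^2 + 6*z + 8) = z/(z + 2)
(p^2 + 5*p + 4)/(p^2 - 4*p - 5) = (p + 4)/(p - 5)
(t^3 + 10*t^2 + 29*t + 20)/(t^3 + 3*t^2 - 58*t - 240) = (t^2 + 5*t + 4)/(t^2 - 2*t - 48)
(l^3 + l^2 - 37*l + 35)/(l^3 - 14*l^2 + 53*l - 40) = (l + 7)/(l - 8)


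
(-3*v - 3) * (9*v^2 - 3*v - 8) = -27*v^3 - 18*v^2 + 33*v + 24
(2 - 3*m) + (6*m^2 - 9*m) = 6*m^2 - 12*m + 2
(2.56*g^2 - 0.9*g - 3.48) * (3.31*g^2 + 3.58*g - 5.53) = 8.4736*g^4 + 6.1858*g^3 - 28.8976*g^2 - 7.4814*g + 19.2444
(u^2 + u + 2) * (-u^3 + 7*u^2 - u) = -u^5 + 6*u^4 + 4*u^3 + 13*u^2 - 2*u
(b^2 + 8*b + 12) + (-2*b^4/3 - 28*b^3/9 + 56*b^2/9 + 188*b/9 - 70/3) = -2*b^4/3 - 28*b^3/9 + 65*b^2/9 + 260*b/9 - 34/3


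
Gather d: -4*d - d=-5*d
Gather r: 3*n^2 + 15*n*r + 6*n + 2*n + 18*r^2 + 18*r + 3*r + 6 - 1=3*n^2 + 8*n + 18*r^2 + r*(15*n + 21) + 5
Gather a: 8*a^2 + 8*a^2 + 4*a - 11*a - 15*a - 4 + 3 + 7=16*a^2 - 22*a + 6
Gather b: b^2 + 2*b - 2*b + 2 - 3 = b^2 - 1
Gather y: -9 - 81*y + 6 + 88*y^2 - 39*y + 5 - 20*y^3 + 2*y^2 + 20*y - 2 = -20*y^3 + 90*y^2 - 100*y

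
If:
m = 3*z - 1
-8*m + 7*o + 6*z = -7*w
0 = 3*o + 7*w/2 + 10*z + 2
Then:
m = 3*z - 1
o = 38*z - 4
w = 20/7 - 248*z/7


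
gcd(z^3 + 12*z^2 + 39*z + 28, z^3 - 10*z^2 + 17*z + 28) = z + 1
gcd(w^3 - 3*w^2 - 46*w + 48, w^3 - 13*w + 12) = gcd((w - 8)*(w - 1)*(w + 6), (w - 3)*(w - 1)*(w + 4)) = w - 1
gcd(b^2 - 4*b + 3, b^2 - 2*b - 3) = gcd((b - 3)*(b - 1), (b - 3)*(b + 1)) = b - 3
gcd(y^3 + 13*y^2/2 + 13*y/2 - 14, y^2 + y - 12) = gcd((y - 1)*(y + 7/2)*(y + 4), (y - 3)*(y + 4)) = y + 4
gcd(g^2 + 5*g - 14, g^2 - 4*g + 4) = g - 2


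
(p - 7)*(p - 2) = p^2 - 9*p + 14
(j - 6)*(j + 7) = j^2 + j - 42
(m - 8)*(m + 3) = m^2 - 5*m - 24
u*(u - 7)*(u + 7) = u^3 - 49*u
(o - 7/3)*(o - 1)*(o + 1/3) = o^3 - 3*o^2 + 11*o/9 + 7/9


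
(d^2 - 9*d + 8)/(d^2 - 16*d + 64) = (d - 1)/(d - 8)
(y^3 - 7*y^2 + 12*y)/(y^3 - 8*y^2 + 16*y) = (y - 3)/(y - 4)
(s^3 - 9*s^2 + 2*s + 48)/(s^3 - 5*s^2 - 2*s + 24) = (s - 8)/(s - 4)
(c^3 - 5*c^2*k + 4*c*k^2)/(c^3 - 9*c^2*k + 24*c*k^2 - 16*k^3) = c/(c - 4*k)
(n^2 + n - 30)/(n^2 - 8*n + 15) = (n + 6)/(n - 3)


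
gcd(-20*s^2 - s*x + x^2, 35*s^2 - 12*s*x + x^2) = -5*s + x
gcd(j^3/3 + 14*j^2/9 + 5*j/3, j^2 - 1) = 1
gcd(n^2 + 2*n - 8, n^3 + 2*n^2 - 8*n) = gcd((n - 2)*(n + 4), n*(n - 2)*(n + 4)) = n^2 + 2*n - 8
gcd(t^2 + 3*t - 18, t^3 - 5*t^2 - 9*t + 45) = t - 3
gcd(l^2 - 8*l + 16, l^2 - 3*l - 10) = 1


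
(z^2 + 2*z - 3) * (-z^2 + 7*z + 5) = -z^4 + 5*z^3 + 22*z^2 - 11*z - 15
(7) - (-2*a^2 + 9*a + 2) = 2*a^2 - 9*a + 5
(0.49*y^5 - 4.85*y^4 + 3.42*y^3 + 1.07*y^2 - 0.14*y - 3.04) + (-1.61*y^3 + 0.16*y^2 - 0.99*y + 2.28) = 0.49*y^5 - 4.85*y^4 + 1.81*y^3 + 1.23*y^2 - 1.13*y - 0.76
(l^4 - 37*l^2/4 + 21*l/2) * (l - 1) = l^5 - l^4 - 37*l^3/4 + 79*l^2/4 - 21*l/2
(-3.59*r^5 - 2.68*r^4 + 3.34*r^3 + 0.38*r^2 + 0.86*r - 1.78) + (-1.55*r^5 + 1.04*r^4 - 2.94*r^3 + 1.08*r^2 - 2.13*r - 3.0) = -5.14*r^5 - 1.64*r^4 + 0.4*r^3 + 1.46*r^2 - 1.27*r - 4.78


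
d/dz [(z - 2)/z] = 2/z^2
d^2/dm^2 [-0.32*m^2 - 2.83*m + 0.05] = -0.640000000000000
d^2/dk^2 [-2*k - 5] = 0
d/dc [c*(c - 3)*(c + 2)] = 3*c^2 - 2*c - 6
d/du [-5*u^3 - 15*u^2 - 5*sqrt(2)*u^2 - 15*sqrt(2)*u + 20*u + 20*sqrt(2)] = -15*u^2 - 30*u - 10*sqrt(2)*u - 15*sqrt(2) + 20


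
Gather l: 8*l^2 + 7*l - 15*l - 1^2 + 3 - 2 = 8*l^2 - 8*l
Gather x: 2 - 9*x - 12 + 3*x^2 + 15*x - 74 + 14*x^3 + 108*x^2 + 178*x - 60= 14*x^3 + 111*x^2 + 184*x - 144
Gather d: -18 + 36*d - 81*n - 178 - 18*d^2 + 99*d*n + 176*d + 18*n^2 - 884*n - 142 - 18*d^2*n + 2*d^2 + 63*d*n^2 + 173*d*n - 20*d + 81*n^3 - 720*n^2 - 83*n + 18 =d^2*(-18*n - 16) + d*(63*n^2 + 272*n + 192) + 81*n^3 - 702*n^2 - 1048*n - 320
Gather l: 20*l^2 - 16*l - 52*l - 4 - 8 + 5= 20*l^2 - 68*l - 7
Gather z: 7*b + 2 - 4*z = 7*b - 4*z + 2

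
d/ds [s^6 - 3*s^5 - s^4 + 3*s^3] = s^2*(6*s^3 - 15*s^2 - 4*s + 9)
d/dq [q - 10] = 1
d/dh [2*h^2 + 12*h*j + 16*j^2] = 4*h + 12*j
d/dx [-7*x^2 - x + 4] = -14*x - 1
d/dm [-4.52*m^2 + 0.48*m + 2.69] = 0.48 - 9.04*m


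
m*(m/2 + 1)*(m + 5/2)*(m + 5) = m^4/2 + 19*m^3/4 + 55*m^2/4 + 25*m/2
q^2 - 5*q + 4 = (q - 4)*(q - 1)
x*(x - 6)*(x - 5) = x^3 - 11*x^2 + 30*x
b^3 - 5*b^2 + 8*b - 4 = (b - 2)^2*(b - 1)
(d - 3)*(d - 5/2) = d^2 - 11*d/2 + 15/2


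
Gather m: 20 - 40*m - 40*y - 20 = -40*m - 40*y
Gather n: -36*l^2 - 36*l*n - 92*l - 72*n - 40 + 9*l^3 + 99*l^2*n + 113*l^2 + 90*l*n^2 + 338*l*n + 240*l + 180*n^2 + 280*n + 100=9*l^3 + 77*l^2 + 148*l + n^2*(90*l + 180) + n*(99*l^2 + 302*l + 208) + 60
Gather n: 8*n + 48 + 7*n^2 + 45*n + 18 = 7*n^2 + 53*n + 66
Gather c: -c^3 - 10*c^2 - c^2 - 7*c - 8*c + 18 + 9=-c^3 - 11*c^2 - 15*c + 27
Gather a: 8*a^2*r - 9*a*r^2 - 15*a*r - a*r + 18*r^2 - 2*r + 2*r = 8*a^2*r + a*(-9*r^2 - 16*r) + 18*r^2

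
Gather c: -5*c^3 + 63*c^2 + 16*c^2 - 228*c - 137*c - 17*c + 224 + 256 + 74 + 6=-5*c^3 + 79*c^2 - 382*c + 560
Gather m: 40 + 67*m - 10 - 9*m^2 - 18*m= -9*m^2 + 49*m + 30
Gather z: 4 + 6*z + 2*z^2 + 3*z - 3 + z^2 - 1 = 3*z^2 + 9*z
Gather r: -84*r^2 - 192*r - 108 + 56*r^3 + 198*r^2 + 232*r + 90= 56*r^3 + 114*r^2 + 40*r - 18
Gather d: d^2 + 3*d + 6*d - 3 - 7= d^2 + 9*d - 10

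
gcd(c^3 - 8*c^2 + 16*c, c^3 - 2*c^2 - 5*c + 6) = 1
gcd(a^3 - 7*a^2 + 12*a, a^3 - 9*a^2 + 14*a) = a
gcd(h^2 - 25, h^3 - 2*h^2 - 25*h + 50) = h^2 - 25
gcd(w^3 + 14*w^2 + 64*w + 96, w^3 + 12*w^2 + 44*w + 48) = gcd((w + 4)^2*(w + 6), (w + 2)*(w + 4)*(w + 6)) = w^2 + 10*w + 24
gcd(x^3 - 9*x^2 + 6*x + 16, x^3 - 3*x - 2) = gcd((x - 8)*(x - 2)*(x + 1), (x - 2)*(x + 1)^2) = x^2 - x - 2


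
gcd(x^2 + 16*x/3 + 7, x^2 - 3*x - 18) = x + 3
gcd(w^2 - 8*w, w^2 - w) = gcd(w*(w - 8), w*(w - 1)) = w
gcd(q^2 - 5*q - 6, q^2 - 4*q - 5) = q + 1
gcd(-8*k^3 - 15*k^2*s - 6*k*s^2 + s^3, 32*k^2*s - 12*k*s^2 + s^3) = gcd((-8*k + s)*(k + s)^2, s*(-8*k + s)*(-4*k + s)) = -8*k + s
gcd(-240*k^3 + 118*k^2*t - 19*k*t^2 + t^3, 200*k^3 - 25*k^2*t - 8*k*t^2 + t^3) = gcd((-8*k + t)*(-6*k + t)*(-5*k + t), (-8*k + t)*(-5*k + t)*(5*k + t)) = 40*k^2 - 13*k*t + t^2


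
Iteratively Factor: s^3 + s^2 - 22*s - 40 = (s - 5)*(s^2 + 6*s + 8) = (s - 5)*(s + 2)*(s + 4)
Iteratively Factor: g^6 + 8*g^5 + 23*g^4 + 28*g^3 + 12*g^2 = (g + 2)*(g^5 + 6*g^4 + 11*g^3 + 6*g^2) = g*(g + 2)*(g^4 + 6*g^3 + 11*g^2 + 6*g) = g*(g + 2)^2*(g^3 + 4*g^2 + 3*g) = g*(g + 1)*(g + 2)^2*(g^2 + 3*g) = g^2*(g + 1)*(g + 2)^2*(g + 3)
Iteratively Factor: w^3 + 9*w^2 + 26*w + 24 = (w + 2)*(w^2 + 7*w + 12) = (w + 2)*(w + 3)*(w + 4)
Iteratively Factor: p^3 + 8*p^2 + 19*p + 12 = (p + 4)*(p^2 + 4*p + 3) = (p + 3)*(p + 4)*(p + 1)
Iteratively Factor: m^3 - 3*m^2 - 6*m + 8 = (m - 4)*(m^2 + m - 2) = (m - 4)*(m - 1)*(m + 2)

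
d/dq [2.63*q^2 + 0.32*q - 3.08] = 5.26*q + 0.32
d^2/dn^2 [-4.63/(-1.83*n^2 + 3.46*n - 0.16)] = (-31.010814*n^2 + 58.632468*n + 4.63*(3.66*n - 3.46)*(7.32*n - 6.92) - 2.711328)/(1.83*n^2 - 3.46*n + 0.16)^3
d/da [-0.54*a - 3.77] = -0.540000000000000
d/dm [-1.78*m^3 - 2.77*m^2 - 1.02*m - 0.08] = -5.34*m^2 - 5.54*m - 1.02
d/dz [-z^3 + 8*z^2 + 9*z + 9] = -3*z^2 + 16*z + 9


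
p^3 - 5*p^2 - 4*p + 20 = (p - 5)*(p - 2)*(p + 2)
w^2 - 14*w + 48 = (w - 8)*(w - 6)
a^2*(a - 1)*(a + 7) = a^4 + 6*a^3 - 7*a^2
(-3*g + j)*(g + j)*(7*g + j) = -21*g^3 - 17*g^2*j + 5*g*j^2 + j^3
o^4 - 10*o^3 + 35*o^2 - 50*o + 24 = (o - 4)*(o - 3)*(o - 2)*(o - 1)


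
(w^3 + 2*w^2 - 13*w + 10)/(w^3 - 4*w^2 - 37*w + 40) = (w - 2)/(w - 8)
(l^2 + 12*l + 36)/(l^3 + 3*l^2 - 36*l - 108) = (l + 6)/(l^2 - 3*l - 18)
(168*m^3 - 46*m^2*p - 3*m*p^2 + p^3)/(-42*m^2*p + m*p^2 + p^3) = (-4*m + p)/p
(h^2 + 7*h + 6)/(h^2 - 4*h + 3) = (h^2 + 7*h + 6)/(h^2 - 4*h + 3)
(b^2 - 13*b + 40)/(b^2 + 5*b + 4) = (b^2 - 13*b + 40)/(b^2 + 5*b + 4)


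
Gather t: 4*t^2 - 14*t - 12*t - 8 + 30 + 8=4*t^2 - 26*t + 30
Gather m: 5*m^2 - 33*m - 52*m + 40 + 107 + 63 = 5*m^2 - 85*m + 210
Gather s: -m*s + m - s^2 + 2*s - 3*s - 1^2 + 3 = m - s^2 + s*(-m - 1) + 2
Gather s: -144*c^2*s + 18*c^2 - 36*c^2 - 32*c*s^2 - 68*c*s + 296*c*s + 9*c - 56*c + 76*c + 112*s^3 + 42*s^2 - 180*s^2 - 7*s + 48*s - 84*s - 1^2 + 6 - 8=-18*c^2 + 29*c + 112*s^3 + s^2*(-32*c - 138) + s*(-144*c^2 + 228*c - 43) - 3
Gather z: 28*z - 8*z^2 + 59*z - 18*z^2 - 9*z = -26*z^2 + 78*z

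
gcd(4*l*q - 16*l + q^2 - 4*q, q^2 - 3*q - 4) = q - 4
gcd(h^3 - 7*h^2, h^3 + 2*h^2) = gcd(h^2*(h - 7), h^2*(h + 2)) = h^2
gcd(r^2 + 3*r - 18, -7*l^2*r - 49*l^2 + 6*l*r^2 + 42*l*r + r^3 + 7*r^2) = 1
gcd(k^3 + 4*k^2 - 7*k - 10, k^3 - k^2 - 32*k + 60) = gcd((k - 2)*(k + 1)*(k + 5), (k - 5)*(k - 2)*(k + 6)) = k - 2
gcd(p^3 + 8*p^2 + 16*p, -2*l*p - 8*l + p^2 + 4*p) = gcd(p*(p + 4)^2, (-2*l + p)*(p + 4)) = p + 4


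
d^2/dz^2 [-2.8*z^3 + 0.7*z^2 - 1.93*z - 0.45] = 1.4 - 16.8*z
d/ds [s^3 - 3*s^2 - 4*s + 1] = 3*s^2 - 6*s - 4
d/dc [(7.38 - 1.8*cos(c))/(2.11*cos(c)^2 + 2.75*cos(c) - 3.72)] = (-3.798*cos(c)^2 + 31.1436*cos(c) + 13.599)*sin(c)/(4.4521*cos(c)^4 + 11.605*cos(c)^3 - 8.1359*cos(c)^2 - 20.46*cos(c) + 13.8384)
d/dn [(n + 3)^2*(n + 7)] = (n + 3)*(3*n + 17)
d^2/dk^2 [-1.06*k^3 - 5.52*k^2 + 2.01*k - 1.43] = -6.36*k - 11.04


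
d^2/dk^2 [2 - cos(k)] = cos(k)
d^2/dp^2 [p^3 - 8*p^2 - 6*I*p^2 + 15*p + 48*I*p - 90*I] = 6*p - 16 - 12*I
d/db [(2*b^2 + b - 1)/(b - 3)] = 2*(b^2 - 6*b - 1)/(b^2 - 6*b + 9)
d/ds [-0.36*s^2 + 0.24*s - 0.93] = 0.24 - 0.72*s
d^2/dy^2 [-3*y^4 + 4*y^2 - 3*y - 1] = 8 - 36*y^2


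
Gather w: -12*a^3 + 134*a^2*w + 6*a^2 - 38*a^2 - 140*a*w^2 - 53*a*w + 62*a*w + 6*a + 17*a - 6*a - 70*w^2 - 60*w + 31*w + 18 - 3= -12*a^3 - 32*a^2 + 17*a + w^2*(-140*a - 70) + w*(134*a^2 + 9*a - 29) + 15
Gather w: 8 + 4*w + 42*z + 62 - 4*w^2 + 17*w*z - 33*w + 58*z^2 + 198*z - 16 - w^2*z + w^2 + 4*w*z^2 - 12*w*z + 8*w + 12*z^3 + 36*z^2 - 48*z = w^2*(-z - 3) + w*(4*z^2 + 5*z - 21) + 12*z^3 + 94*z^2 + 192*z + 54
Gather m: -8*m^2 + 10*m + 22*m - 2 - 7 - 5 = -8*m^2 + 32*m - 14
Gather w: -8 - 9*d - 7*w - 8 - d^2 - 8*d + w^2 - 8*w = -d^2 - 17*d + w^2 - 15*w - 16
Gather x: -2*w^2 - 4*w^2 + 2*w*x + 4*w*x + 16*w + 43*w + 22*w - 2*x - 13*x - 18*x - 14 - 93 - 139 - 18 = -6*w^2 + 81*w + x*(6*w - 33) - 264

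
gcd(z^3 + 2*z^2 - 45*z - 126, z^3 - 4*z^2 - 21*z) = z^2 - 4*z - 21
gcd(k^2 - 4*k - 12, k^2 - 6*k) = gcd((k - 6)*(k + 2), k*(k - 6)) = k - 6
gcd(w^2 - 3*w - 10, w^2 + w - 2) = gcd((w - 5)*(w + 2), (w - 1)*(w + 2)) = w + 2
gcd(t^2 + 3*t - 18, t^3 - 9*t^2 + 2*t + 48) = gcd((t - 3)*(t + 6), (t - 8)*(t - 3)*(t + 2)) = t - 3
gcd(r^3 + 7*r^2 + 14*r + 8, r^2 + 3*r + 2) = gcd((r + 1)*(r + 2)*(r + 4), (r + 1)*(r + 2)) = r^2 + 3*r + 2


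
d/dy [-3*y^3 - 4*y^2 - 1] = y*(-9*y - 8)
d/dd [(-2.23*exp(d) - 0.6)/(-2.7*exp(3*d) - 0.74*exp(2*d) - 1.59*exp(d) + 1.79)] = (-(2.23*exp(d) + 0.6)*(8.1*exp(2*d) + 1.48*exp(d) + 1.59) + 6.021*exp(3*d) + 1.6502*exp(2*d) + 3.5457*exp(d) - 3.9917)*exp(d)/(2.7*exp(3*d) + 0.74*exp(2*d) + 1.59*exp(d) - 1.79)^2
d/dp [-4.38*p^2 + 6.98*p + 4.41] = 6.98 - 8.76*p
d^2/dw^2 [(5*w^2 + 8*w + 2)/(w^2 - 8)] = 4*(4*w^3 + 63*w^2 + 96*w + 168)/(w^6 - 24*w^4 + 192*w^2 - 512)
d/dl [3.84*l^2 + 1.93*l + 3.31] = 7.68*l + 1.93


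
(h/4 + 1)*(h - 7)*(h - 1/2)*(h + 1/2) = h^4/4 - 3*h^3/4 - 113*h^2/16 + 3*h/16 + 7/4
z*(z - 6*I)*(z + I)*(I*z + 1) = I*z^4 + 6*z^3 + I*z^2 + 6*z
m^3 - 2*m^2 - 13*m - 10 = (m - 5)*(m + 1)*(m + 2)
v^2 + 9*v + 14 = (v + 2)*(v + 7)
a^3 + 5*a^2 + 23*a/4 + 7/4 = (a + 1/2)*(a + 1)*(a + 7/2)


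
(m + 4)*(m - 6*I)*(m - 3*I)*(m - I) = m^4 + 4*m^3 - 10*I*m^3 - 27*m^2 - 40*I*m^2 - 108*m + 18*I*m + 72*I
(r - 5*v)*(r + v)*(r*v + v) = r^3*v - 4*r^2*v^2 + r^2*v - 5*r*v^3 - 4*r*v^2 - 5*v^3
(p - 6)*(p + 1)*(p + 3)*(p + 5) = p^4 + 3*p^3 - 31*p^2 - 123*p - 90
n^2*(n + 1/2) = n^3 + n^2/2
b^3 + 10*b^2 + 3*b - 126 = (b - 3)*(b + 6)*(b + 7)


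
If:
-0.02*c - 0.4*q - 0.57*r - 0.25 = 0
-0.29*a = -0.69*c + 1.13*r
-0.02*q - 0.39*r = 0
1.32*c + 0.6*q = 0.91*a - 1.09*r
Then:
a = -0.80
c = -0.28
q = -0.66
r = 0.03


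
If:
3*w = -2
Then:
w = -2/3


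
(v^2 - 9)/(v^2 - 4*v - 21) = (v - 3)/(v - 7)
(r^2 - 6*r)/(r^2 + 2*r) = (r - 6)/(r + 2)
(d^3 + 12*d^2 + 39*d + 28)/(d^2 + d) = d + 11 + 28/d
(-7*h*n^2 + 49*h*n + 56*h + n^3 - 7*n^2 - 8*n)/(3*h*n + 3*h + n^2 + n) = (-7*h*n + 56*h + n^2 - 8*n)/(3*h + n)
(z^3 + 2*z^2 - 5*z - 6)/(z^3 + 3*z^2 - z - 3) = (z - 2)/(z - 1)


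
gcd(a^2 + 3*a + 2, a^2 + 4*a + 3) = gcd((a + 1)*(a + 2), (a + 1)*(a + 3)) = a + 1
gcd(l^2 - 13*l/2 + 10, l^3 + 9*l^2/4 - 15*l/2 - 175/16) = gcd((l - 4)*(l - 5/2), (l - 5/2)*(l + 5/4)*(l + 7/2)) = l - 5/2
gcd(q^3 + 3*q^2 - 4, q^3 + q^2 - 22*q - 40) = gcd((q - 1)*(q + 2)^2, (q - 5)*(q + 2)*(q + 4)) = q + 2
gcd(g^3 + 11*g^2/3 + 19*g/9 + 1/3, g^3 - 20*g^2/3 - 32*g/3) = 1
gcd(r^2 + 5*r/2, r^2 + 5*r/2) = r^2 + 5*r/2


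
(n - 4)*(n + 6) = n^2 + 2*n - 24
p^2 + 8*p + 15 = (p + 3)*(p + 5)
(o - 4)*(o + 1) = o^2 - 3*o - 4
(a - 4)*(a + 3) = a^2 - a - 12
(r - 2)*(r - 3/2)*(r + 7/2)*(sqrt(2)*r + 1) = sqrt(2)*r^4 + r^3 - 37*sqrt(2)*r^2/4 - 37*r/4 + 21*sqrt(2)*r/2 + 21/2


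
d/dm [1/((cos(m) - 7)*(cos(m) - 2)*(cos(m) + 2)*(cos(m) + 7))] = 2*(-26*sin(2*m) + sin(4*m)/4)/((cos(m) - 7)^2*(cos(m) - 2)^2*(cos(m) + 2)^2*(cos(m) + 7)^2)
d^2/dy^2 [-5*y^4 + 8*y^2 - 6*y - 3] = 16 - 60*y^2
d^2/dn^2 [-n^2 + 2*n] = -2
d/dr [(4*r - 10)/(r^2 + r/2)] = 4*(-4*r^2 + 20*r + 5)/(r^2*(4*r^2 + 4*r + 1))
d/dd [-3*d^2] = -6*d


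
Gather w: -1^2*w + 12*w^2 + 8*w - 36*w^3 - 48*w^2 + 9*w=-36*w^3 - 36*w^2 + 16*w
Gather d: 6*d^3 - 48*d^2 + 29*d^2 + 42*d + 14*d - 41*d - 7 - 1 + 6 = 6*d^3 - 19*d^2 + 15*d - 2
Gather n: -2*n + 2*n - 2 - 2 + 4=0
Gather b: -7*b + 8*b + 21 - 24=b - 3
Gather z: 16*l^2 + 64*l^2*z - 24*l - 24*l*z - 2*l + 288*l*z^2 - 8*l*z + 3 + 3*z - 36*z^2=16*l^2 - 26*l + z^2*(288*l - 36) + z*(64*l^2 - 32*l + 3) + 3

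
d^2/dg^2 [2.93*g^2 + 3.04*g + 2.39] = 5.86000000000000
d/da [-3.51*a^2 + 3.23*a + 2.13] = 3.23 - 7.02*a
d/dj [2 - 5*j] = -5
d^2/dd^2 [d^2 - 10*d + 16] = 2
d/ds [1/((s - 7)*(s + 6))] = (1 - 2*s)/(s^4 - 2*s^3 - 83*s^2 + 84*s + 1764)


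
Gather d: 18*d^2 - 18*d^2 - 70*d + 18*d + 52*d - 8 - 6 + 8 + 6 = 0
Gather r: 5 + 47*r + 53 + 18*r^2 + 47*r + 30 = 18*r^2 + 94*r + 88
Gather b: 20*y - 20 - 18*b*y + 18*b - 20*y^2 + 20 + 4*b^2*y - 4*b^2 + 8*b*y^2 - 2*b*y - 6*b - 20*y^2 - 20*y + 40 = b^2*(4*y - 4) + b*(8*y^2 - 20*y + 12) - 40*y^2 + 40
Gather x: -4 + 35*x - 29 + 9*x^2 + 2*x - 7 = 9*x^2 + 37*x - 40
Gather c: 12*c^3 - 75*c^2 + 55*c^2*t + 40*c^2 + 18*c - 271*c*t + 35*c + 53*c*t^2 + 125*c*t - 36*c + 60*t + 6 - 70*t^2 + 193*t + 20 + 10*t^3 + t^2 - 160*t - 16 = 12*c^3 + c^2*(55*t - 35) + c*(53*t^2 - 146*t + 17) + 10*t^3 - 69*t^2 + 93*t + 10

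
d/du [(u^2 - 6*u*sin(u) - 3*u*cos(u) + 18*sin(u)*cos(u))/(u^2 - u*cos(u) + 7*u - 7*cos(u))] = (-(u^2 - 6*u*sin(u) - 3*u*cos(u) + 9*sin(2*u))*(u*sin(u) + 2*u + 7*sin(u) - cos(u) + 7) + (u^2 - u*cos(u) + 7*u - 7*cos(u))*(3*u*sin(u) - 6*u*cos(u) + 2*u - 6*sin(u) - 3*cos(u) + 18*cos(2*u)))/((u + 7)^2*(u - cos(u))^2)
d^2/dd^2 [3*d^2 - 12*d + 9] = 6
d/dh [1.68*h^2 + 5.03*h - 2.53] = 3.36*h + 5.03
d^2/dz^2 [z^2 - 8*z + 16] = 2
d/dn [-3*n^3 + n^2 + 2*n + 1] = -9*n^2 + 2*n + 2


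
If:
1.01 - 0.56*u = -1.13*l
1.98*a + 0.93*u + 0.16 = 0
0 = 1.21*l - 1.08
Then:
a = -1.77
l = 0.89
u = 3.60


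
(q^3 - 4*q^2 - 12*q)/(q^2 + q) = (q^2 - 4*q - 12)/(q + 1)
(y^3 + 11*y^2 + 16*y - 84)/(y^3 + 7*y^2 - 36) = (y + 7)/(y + 3)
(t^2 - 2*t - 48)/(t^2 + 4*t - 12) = (t - 8)/(t - 2)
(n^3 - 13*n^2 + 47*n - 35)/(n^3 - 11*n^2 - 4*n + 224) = (n^2 - 6*n + 5)/(n^2 - 4*n - 32)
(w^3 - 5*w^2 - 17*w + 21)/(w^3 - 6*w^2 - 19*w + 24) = (w - 7)/(w - 8)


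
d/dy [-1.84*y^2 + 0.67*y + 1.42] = 0.67 - 3.68*y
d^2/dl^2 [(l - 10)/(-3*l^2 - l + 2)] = 2*(-(l - 10)*(6*l + 1)^2 + (9*l - 29)*(3*l^2 + l - 2))/(3*l^2 + l - 2)^3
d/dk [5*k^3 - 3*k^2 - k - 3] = 15*k^2 - 6*k - 1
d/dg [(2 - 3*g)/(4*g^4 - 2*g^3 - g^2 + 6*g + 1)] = (-12*g^4 + 6*g^3 + 3*g^2 - 18*g + 2*(3*g - 2)*(8*g^3 - 3*g^2 - g + 3) - 3)/(4*g^4 - 2*g^3 - g^2 + 6*g + 1)^2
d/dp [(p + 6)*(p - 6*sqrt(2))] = 2*p - 6*sqrt(2) + 6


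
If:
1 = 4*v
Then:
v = 1/4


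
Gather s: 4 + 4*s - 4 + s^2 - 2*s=s^2 + 2*s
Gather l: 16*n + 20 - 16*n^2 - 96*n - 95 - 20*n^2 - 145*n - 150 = -36*n^2 - 225*n - 225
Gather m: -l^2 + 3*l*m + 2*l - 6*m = -l^2 + 2*l + m*(3*l - 6)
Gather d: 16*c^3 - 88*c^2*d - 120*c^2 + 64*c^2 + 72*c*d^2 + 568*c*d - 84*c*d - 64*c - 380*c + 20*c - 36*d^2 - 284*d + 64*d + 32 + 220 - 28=16*c^3 - 56*c^2 - 424*c + d^2*(72*c - 36) + d*(-88*c^2 + 484*c - 220) + 224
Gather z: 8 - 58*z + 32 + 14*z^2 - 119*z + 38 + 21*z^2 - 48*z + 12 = 35*z^2 - 225*z + 90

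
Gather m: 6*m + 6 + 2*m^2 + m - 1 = 2*m^2 + 7*m + 5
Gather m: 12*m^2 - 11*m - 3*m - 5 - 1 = 12*m^2 - 14*m - 6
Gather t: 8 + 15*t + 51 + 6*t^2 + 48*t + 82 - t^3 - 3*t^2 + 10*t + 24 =-t^3 + 3*t^2 + 73*t + 165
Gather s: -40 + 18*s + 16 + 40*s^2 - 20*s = 40*s^2 - 2*s - 24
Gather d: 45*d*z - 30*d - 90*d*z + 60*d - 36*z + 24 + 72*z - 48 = d*(30 - 45*z) + 36*z - 24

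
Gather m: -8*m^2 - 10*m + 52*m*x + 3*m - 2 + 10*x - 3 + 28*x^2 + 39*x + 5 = -8*m^2 + m*(52*x - 7) + 28*x^2 + 49*x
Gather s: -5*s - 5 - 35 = -5*s - 40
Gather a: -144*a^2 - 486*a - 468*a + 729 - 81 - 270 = -144*a^2 - 954*a + 378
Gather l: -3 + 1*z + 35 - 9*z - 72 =-8*z - 40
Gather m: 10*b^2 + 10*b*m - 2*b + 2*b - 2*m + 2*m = 10*b^2 + 10*b*m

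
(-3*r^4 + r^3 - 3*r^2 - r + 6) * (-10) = 30*r^4 - 10*r^3 + 30*r^2 + 10*r - 60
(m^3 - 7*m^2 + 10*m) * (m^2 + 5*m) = m^5 - 2*m^4 - 25*m^3 + 50*m^2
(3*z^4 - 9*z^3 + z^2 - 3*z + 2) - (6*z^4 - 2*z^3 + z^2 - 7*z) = -3*z^4 - 7*z^3 + 4*z + 2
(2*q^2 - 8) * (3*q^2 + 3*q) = 6*q^4 + 6*q^3 - 24*q^2 - 24*q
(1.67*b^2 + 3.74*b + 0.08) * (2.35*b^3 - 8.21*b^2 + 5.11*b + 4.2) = 3.9245*b^5 - 4.9217*b^4 - 21.9837*b^3 + 25.4686*b^2 + 16.1168*b + 0.336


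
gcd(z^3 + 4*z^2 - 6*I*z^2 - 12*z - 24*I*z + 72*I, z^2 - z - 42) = z + 6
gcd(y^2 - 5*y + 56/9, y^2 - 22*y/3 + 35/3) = y - 7/3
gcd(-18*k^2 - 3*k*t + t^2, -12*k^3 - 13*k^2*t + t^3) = 3*k + t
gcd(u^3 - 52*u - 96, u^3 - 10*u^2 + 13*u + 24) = u - 8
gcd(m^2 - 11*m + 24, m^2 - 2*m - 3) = m - 3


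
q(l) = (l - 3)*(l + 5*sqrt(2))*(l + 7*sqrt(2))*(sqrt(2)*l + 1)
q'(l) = sqrt(2)*(l - 3)*(l + 5*sqrt(2))*(l + 7*sqrt(2)) + (l - 3)*(l + 5*sqrt(2))*(sqrt(2)*l + 1) + (l - 3)*(l + 7*sqrt(2))*(sqrt(2)*l + 1) + (l + 5*sqrt(2))*(l + 7*sqrt(2))*(sqrt(2)*l + 1) = 4*sqrt(2)*l^3 - 9*sqrt(2)*l^2 + 75*l^2 - 150*l + 164*sqrt(2)*l - 246*sqrt(2) + 70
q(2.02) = -409.56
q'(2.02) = 188.33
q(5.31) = 3701.58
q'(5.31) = 2759.94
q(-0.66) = -14.44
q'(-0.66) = -306.47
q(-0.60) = -32.81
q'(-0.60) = -305.86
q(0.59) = -355.26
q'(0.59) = -206.72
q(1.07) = -433.17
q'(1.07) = -112.01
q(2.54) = -252.55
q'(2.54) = 424.66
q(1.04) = -429.70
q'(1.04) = -118.97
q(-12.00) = 2480.21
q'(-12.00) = -2068.93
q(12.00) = 67548.12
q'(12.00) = 19447.50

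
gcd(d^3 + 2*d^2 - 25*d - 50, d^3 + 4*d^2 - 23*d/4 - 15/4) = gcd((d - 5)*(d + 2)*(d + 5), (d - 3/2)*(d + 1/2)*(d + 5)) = d + 5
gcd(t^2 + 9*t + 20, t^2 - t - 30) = t + 5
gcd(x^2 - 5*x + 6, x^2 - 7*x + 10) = x - 2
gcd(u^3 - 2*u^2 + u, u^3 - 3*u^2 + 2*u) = u^2 - u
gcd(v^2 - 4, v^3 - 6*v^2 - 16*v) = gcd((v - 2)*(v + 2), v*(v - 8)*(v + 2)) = v + 2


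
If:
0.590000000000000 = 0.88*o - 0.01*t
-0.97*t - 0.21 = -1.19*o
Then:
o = 0.68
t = 0.61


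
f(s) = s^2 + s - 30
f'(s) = 2*s + 1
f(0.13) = -29.85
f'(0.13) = 1.26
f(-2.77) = -25.10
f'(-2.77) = -4.54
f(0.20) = -29.76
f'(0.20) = 1.40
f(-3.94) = -18.42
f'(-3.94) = -6.88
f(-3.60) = -20.64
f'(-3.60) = -6.20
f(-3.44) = -21.61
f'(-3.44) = -5.88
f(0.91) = -28.26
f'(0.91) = 2.82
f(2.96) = -18.28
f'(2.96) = 6.92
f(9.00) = 60.00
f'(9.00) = 19.00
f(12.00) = 126.00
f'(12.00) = 25.00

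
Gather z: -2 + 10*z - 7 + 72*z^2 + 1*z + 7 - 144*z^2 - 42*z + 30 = -72*z^2 - 31*z + 28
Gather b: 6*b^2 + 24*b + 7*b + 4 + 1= 6*b^2 + 31*b + 5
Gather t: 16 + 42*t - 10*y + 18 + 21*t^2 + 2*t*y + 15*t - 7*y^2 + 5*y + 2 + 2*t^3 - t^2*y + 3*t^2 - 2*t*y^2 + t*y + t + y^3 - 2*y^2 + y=2*t^3 + t^2*(24 - y) + t*(-2*y^2 + 3*y + 58) + y^3 - 9*y^2 - 4*y + 36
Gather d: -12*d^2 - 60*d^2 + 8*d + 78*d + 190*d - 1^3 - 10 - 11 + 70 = -72*d^2 + 276*d + 48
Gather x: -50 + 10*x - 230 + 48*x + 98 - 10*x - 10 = 48*x - 192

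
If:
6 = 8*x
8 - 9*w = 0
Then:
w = 8/9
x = 3/4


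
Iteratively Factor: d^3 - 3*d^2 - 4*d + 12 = (d + 2)*(d^2 - 5*d + 6) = (d - 2)*(d + 2)*(d - 3)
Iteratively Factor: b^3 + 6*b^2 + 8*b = (b + 2)*(b^2 + 4*b) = b*(b + 2)*(b + 4)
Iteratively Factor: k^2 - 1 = (k - 1)*(k + 1)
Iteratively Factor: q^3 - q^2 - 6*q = (q + 2)*(q^2 - 3*q) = (q - 3)*(q + 2)*(q)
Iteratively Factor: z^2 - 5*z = (z)*(z - 5)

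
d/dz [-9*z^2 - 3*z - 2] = -18*z - 3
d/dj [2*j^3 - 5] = 6*j^2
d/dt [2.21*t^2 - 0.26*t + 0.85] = 4.42*t - 0.26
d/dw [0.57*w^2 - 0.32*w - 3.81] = 1.14*w - 0.32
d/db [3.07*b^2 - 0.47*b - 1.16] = 6.14*b - 0.47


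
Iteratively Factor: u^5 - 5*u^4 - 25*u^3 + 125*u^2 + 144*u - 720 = (u - 3)*(u^4 - 2*u^3 - 31*u^2 + 32*u + 240) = (u - 3)*(u + 4)*(u^3 - 6*u^2 - 7*u + 60) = (u - 4)*(u - 3)*(u + 4)*(u^2 - 2*u - 15) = (u - 4)*(u - 3)*(u + 3)*(u + 4)*(u - 5)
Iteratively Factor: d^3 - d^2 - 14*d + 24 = (d - 2)*(d^2 + d - 12) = (d - 2)*(d + 4)*(d - 3)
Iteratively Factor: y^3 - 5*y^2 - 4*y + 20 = (y - 5)*(y^2 - 4) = (y - 5)*(y + 2)*(y - 2)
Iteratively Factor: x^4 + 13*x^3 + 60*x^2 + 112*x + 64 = (x + 4)*(x^3 + 9*x^2 + 24*x + 16) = (x + 4)^2*(x^2 + 5*x + 4) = (x + 4)^3*(x + 1)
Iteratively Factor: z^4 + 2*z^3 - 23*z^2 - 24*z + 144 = (z - 3)*(z^3 + 5*z^2 - 8*z - 48) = (z - 3)*(z + 4)*(z^2 + z - 12) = (z - 3)^2*(z + 4)*(z + 4)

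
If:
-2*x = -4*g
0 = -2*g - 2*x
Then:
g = 0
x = 0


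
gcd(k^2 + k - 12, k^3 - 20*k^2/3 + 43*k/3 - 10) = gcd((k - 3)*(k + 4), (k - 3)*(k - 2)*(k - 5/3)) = k - 3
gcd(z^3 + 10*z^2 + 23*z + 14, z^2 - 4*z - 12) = z + 2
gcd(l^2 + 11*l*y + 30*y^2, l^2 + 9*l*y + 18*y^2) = l + 6*y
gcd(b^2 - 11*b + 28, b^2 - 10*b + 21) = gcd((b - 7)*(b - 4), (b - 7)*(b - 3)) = b - 7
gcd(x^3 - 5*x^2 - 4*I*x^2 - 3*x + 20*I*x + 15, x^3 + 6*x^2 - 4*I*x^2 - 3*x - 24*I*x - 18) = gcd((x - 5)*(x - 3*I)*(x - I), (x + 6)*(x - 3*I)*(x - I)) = x^2 - 4*I*x - 3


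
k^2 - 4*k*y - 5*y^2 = (k - 5*y)*(k + y)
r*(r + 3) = r^2 + 3*r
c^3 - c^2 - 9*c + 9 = (c - 3)*(c - 1)*(c + 3)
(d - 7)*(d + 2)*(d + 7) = d^3 + 2*d^2 - 49*d - 98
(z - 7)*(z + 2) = z^2 - 5*z - 14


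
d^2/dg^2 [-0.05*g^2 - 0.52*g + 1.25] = -0.100000000000000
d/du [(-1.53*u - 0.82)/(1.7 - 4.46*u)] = (10.63894 - 27.911572*u)/(4.46*u - 1.7)^3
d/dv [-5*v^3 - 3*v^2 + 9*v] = -15*v^2 - 6*v + 9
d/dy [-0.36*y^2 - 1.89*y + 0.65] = -0.72*y - 1.89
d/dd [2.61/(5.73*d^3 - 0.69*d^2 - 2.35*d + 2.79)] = (-44.8659*d^2 + 3.6018*d + 6.1335)/(5.73*d^3 - 0.69*d^2 - 2.35*d + 2.79)^2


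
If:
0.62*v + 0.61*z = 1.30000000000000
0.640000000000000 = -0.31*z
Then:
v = 4.13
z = -2.06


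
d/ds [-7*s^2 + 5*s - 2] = 5 - 14*s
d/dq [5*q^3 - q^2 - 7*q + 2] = 15*q^2 - 2*q - 7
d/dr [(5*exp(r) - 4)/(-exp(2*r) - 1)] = (5*exp(2*r) - 8*exp(r) - 5)*exp(r)/(exp(4*r) + 2*exp(2*r) + 1)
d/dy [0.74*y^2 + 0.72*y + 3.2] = 1.48*y + 0.72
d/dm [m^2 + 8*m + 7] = 2*m + 8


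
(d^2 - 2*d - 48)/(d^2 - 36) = (d - 8)/(d - 6)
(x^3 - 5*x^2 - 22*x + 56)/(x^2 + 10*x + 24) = (x^2 - 9*x + 14)/(x + 6)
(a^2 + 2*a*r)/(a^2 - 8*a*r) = (a + 2*r)/(a - 8*r)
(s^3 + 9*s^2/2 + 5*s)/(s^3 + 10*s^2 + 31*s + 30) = s*(2*s + 5)/(2*(s^2 + 8*s + 15))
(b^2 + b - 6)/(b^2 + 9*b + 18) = (b - 2)/(b + 6)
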